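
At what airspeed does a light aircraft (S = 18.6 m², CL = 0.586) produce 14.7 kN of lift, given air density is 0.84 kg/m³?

v = 56.7 m/s

L = ½ρv²S·CL ⇒ v = √(2L/(ρ·S·CL))
v = √(2 × 14700 / (0.84 × 18.6 × 0.586)) = √3211 = 56.7 m/s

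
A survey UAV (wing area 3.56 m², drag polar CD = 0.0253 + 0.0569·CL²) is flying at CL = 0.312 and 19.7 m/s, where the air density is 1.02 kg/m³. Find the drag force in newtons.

D = 21.7 N

CD = 0.0253 + 0.0569 × 0.312² = 0.03084
D = ½ρv²S·CD = ½ × 1.02 × 19.7² × 3.56 × 0.03084 = 21.7 N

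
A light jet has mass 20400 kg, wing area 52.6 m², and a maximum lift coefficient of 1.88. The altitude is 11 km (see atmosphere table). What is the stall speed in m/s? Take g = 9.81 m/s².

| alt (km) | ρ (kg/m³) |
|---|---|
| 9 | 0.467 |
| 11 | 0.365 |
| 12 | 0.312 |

V_stall = 105 m/s

At 11 km, from the table: ρ = 0.365 kg/m³.
At stall, lift equals weight: L = W = m·g = 20400 × 9.81 = 2.001×10^5 N.
V_stall = √(2W/(ρ·S·CL,max)) = √(2 × 2.001×10^5 / (0.365 × 52.6 × 1.88))
V_stall = √11090 = 105 m/s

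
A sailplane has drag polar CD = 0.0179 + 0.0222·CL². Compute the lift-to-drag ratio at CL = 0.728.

L/D = 24.5

CD = 0.0179 + 0.0222 × 0.728² = 0.02967
L/D = CL/CD = 0.728 / 0.02967 = 24.5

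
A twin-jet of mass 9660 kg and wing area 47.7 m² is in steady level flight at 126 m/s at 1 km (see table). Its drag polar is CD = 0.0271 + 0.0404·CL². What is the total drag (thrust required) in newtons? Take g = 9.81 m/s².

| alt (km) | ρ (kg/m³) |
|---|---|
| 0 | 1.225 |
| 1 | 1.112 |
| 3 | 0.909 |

D = 12300 N

At 1 km, from the table: ρ = 1.112 kg/m³.
In steady level flight, lift balances weight: W = mg = 9660 × 9.81 = 94765 N.
q = ½ρv² = ½ × 1.112 × 126² = 8827 Pa.
CL = W/(q·S) = 94765 / (8827 × 47.7) = 0.2251.
CD = 0.0271 + 0.0404 × 0.2251² = 0.02915.
D = q·S·CD = 8827 × 47.7 × 0.02915 = 12270 N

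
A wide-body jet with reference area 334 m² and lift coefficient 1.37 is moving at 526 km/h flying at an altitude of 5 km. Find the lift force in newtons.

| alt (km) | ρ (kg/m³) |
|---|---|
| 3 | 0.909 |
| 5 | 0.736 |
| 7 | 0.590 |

At 5 km, from the table: ρ = 0.736 kg/m³.
Convert speed: v = 526 km/h ÷ 3.6 = 146.1 m/s.
L = ½ρv²S·CL = ½ × 0.736 × 146.1² × 334 × 1.37 = 3.59×10^6 N ≈ 3590 kN

L = 3.59×10^6 N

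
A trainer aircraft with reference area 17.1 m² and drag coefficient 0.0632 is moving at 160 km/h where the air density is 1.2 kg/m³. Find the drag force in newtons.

D = 1280 N

Convert speed: v = 160 km/h ÷ 3.6 = 44.44 m/s.
Dynamic pressure q = ½ρv² = ½ × 1.2 × 44.44² = 1185 Pa.
D = q·S·CD = 1185 × 17.1 × 0.0632 = 1280 N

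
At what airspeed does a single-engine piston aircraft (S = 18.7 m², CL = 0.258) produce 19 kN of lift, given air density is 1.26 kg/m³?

L = ½ρv²S·CL ⇒ v = √(2L/(ρ·S·CL))
v = √(2 × 19000 / (1.26 × 18.7 × 0.258)) = √6251 = 79.1 m/s

v = 79.1 m/s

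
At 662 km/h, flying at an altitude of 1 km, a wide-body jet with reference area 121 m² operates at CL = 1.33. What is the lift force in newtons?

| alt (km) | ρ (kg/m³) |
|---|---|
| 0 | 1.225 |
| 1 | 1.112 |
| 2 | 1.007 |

At 1 km, from the table: ρ = 1.112 kg/m³.
Convert speed: v = 662 km/h ÷ 3.6 = 183.9 m/s.
Dynamic pressure q = ½ρv² = ½ × 1.112 × 183.9² = 18800 Pa.
L = q·S·CL = 18800 × 121 × 1.33 = 3.03×10^6 N ≈ 3030 kN

L = 3.03×10^6 N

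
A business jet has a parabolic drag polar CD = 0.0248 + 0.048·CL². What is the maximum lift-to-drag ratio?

For CD = CD0 + K·CL², (L/D)max occurs at CL* = √(CD0/K) and equals 1/(2√(K·CD0)).
(L/D)max = 1/(2√(0.048 × 0.0248)) = 1/(2 × 0.0345) = 14.5

(L/D)max = 14.5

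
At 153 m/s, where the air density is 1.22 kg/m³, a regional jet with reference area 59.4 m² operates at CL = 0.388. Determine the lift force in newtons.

Dynamic pressure q = ½ρv² = ½ × 1.22 × 153² = 14280 Pa.
L = q·S·CL = 14280 × 59.4 × 0.388 = 3.29×10^5 N ≈ 329 kN

L = 3.29×10^5 N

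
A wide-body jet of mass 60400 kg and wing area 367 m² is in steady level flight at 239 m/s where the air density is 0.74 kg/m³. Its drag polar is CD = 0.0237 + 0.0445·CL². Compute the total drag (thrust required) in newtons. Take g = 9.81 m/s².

In steady level flight, lift balances weight: W = mg = 60400 × 9.81 = 5.9252×10^5 N.
Dynamic pressure q = 0.5 × 0.74 × 239² = 21130 Pa.
Required CL = L/(qS) = 5.9252×10^5/(21130·367) = 0.07639.
CD = 0.0237 + 0.0445 × 0.07639² = 0.02396.
D = q·S·CD = 21130 × 367 × 0.02396 = 1.858×10^5 N

D = 1.86×10^5 N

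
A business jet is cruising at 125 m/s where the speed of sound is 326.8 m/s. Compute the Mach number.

M = v/a = 125 / 326.8 = 0.382

M = 0.382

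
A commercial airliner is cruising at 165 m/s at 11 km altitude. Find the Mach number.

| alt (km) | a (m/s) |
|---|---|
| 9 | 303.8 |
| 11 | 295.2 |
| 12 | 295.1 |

M = 0.559

At 11 km, from the table: a = 295.2 m/s.
M = v/a = 165 / 295.2 = 0.559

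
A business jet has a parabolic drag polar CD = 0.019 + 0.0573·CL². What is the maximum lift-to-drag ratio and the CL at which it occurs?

(L/D)max = 15.2, at CL = 0.576

For CD = CD0 + K·CL², (L/D)max occurs at CL* = √(CD0/K) and equals 1/(2√(K·CD0)).
(L/D)max = 1/(2√(0.0573 × 0.019)) = 1/(2 × 0.033) = 15.2
CL* = √(0.019/0.0573) = 0.576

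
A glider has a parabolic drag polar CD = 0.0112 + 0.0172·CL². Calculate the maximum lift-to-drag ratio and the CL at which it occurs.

(L/D)max = 36, at CL = 0.807

For CD = CD0 + K·CL², (L/D)max occurs at CL* = √(CD0/K) and equals 1/(2√(K·CD0)).
(L/D)max = 1/(2√(0.0172 × 0.0112)) = 1/(2 × 0.01388) = 36
CL* = √(0.0112/0.0172) = 0.807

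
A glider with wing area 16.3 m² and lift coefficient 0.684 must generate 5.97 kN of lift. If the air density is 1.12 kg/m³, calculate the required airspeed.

v = 30.9 m/s

L = ½ρv²S·CL ⇒ v = √(2L/(ρ·S·CL))
v = √(2 × 5970 / (1.12 × 16.3 × 0.684)) = √956.2 = 30.9 m/s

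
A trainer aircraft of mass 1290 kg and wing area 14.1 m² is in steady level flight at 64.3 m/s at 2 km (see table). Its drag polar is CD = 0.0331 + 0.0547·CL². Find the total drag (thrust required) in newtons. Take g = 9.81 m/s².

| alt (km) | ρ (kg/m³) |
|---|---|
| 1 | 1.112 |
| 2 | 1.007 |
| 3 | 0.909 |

At 2 km, from the table: ρ = 1.007 kg/m³.
Level flight ⇒ L = W = m·g = 1290 × 9.81 = 12655 N.
Dynamic pressure q = 0.5 × 1.007 × 64.3² = 2082 Pa.
Required CL = L/(qS) = 12655/(2082·14.1) = 0.4311.
CD = 0.0331 + 0.0547 × 0.4311² = 0.04327.
D = q·S·CD = 2082 × 14.1 × 0.04327 = 1270 N

D = 1270 N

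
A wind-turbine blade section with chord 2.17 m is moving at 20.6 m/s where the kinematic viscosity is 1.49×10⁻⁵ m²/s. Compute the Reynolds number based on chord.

Re = v·c/ν = 20.6 × 2.17 / (1.49×10⁻⁵) = 3×10^6

Re = 3×10^6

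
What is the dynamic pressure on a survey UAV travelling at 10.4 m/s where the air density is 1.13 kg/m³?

q = ½ρv² = ½ × 1.13 × 10.4² = 61.1 Pa

q = 61.1 Pa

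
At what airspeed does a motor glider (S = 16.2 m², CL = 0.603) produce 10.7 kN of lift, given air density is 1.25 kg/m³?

v = 41.9 m/s

L = ½ρv²S·CL ⇒ v = √(2L/(ρ·S·CL))
v = √(2 × 10700 / (1.25 × 16.2 × 0.603)) = √1753 = 41.9 m/s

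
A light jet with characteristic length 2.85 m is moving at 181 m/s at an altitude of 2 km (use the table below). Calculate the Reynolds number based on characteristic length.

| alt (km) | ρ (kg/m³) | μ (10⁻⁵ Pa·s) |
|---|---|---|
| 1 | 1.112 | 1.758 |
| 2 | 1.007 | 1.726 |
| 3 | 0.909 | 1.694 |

At 2 km, from the table: ρ = 1.007 kg/m³, μ = 1.726×10⁻⁵ Pa·s.
Re = ρ·v·c/μ = 1.007 × 181 × 2.85 / (1.726×10⁻⁵) = 3.01×10^7

Re = 3.01×10^7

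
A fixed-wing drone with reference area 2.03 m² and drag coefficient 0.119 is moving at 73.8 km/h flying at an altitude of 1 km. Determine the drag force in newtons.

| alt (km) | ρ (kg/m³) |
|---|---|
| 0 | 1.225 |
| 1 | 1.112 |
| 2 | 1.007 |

D = 56.4 N

At 1 km, from the table: ρ = 1.112 kg/m³.
Convert speed: v = 73.8 km/h ÷ 3.6 = 20.5 m/s.
D = ½ρv²S·CD = ½ × 1.112 × 20.5² × 2.03 × 0.119 = 56.4 N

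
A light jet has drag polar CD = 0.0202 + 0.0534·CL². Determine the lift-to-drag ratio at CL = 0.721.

L/D = 15

CD = 0.0202 + 0.0534 × 0.721² = 0.04796
L/D = CL/CD = 0.721 / 0.04796 = 15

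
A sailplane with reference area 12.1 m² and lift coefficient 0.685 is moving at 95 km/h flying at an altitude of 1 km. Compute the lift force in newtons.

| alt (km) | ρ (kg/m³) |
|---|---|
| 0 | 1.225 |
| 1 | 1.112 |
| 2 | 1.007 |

At 1 km, from the table: ρ = 1.112 kg/m³.
Convert speed: v = 95 km/h ÷ 3.6 = 26.39 m/s.
L = ½ρv²S·CL = ½ × 1.112 × 26.39² × 12.1 × 0.685 = 3210 N

L = 3210 N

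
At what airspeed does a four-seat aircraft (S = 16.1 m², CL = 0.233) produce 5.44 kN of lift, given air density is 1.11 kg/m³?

v = 51.1 m/s

L = ½ρv²S·CL ⇒ v = √(2L/(ρ·S·CL))
v = √(2 × 5440 / (1.11 × 16.1 × 0.233)) = √2613 = 51.1 m/s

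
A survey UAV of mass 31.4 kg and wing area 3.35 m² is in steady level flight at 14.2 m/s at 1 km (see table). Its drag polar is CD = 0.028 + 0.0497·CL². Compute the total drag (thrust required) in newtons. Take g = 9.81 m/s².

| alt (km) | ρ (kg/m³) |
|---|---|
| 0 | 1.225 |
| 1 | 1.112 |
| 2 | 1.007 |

D = 23.1 N

At 1 km, from the table: ρ = 1.112 kg/m³.
Level flight ⇒ L = W = m·g = 31.4 × 9.81 = 308.03 N.
q = ½ρv² = ½ × 1.112 × 14.2² = 112.1 Pa.
Required CL = L/(qS) = 308.03/(112.1·3.35) = 0.8202.
CD = 0.028 + 0.0497 × 0.8202² = 0.06143.
D = q·S·CD = 112.1 × 3.35 × 0.06143 = 23.07 N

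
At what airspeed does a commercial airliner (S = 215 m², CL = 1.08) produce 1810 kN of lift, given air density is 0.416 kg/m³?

v = 194 m/s

L = ½ρv²S·CL ⇒ v = √(2L/(ρ·S·CL))
v = √(2 × 1.81×10^6 / (0.416 × 215 × 1.08)) = √37480 = 194 m/s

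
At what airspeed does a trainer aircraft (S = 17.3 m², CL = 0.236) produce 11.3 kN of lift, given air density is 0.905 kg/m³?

L = ½ρv²S·CL ⇒ v = √(2L/(ρ·S·CL))
v = √(2 × 11300 / (0.905 × 17.3 × 0.236)) = √6116 = 78.2 m/s

v = 78.2 m/s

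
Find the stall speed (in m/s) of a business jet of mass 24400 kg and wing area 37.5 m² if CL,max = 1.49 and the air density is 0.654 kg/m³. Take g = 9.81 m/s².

Stall occurs when L = W at CL,max. W = mg = 24400 × 9.81 = 2.394×10^5 N.
From L = ½ρV²S·CL,max = W: V_stall = √(2W/(ρSCL,max)) = √(2·2.394×10^5/(0.654·37.5·1.49))
V_stall = √13100 = 114 m/s

V_stall = 114 m/s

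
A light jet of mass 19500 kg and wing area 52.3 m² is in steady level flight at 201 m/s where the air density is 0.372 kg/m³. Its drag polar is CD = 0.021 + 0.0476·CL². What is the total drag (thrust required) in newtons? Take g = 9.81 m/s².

Weight W = mg = 19500 × 9.81 = 1.913×10^5 N; in level flight L = W.
Dynamic pressure q = 0.5 × 0.372 × 201² = 7515 Pa.
Required CL = L/(qS) = 1.913×10^5/(7515·52.3) = 0.4867.
CD = 0.021 + 0.0476 × 0.4867² = 0.03228.
D = q·S·CD = 7515 × 52.3 × 0.03228 = 12690 N

D = 12700 N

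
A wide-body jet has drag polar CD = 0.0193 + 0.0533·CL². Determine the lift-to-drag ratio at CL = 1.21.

CD = 0.0193 + 0.0533 × 1.21² = 0.09734
L/D = CL/CD = 1.21 / 0.09734 = 12.4

L/D = 12.4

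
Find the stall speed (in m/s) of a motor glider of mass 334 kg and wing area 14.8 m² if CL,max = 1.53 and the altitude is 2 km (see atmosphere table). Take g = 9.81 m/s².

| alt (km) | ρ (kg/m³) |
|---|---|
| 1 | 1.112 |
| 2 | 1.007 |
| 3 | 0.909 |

At 2 km, from the table: ρ = 1.007 kg/m³.
At stall, lift equals weight: L = W = m·g = 334 × 9.81 = 3277 N.
V_stall = √(2W/(ρ·S·CL,max)) = √(2 × 3277 / (1.007 × 14.8 × 1.53))
V_stall = √287.4 = 17 m/s

V_stall = 17 m/s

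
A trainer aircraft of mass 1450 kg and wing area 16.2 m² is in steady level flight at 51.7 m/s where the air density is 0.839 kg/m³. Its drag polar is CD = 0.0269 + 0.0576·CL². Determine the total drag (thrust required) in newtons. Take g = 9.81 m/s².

D = 1130 N

In steady level flight, lift balances weight: W = mg = 1450 × 9.81 = 14224 N.
q = ½ρv² = ½ × 0.839 × 51.7² = 1121 Pa.
Required CL = L/(qS) = 14224/(1121·16.2) = 0.7831.
CD = 0.0269 + 0.0576 × 0.7831² = 0.06222.
D = q·S·CD = 1121 × 16.2 × 0.06222 = 1130 N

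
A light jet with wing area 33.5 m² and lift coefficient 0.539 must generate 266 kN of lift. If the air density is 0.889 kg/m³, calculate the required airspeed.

L = ½ρv²S·CL ⇒ v = √(2L/(ρ·S·CL))
v = √(2 × 2.66×10^5 / (0.889 × 33.5 × 0.539)) = √33140 = 182 m/s

v = 182 m/s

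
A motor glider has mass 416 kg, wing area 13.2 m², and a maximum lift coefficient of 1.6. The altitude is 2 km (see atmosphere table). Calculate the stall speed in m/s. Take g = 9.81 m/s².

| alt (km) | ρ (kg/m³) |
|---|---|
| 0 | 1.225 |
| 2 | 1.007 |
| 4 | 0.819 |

V_stall = 19.6 m/s

At 2 km, from the table: ρ = 1.007 kg/m³.
Stall occurs when L = W at CL,max. W = mg = 416 × 9.81 = 4081 N.
From L = ½ρV²S·CL,max = W: V_stall = √(2W/(ρSCL,max)) = √(2·4081/(1.007·13.2·1.6))
V_stall = √383.8 = 19.6 m/s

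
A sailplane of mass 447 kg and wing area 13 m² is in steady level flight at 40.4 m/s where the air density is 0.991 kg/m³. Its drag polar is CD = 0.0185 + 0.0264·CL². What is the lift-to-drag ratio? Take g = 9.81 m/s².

L/D = 18.1

Weight W = mg = 447 × 9.81 = 4385.1 N; in level flight L = W.
Dynamic pressure q = 0.5 × 0.991 × 40.4² = 808.7 Pa.
CL = 2W/(ρv²S) = 2×4385.1/(0.991×40.4²×13) = 0.4171.
CD = 0.0185 + 0.0264 × 0.4171² = 0.02309.
L/D = CL/CD = 0.4171 / 0.02309 = 18.1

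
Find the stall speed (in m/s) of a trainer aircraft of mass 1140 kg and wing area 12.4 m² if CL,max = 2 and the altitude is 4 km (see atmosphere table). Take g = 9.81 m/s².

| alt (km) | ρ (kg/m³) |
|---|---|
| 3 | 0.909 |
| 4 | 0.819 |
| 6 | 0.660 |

At 4 km, from the table: ρ = 0.819 kg/m³.
At stall, lift equals weight: L = W = m·g = 1140 × 9.81 = 11180 N.
From L = ½ρV²S·CL,max = W: V_stall = √(2W/(ρSCL,max)) = √(2·11180/(0.819·12.4·2))
V_stall = √1101 = 33.2 m/s

V_stall = 33.2 m/s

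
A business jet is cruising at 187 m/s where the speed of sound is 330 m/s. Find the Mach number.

M = v/a = 187 / 330 = 0.567

M = 0.567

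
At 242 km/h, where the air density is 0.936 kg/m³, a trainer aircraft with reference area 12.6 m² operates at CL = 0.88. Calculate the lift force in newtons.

Convert speed: v = 242 km/h ÷ 3.6 = 67.22 m/s.
Dynamic pressure q = ½ρv² = ½ × 0.936 × 67.22² = 2115 Pa.
L = q·S·CL = 2115 × 12.6 × 0.88 = 23400 N ≈ 23.4 kN

L = 23400 N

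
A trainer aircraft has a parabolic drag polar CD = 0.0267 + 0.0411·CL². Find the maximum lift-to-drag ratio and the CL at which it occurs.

(L/D)max = 15.1, at CL = 0.806

For CD = CD0 + K·CL², (L/D)max occurs at CL* = √(CD0/K) and equals 1/(2√(K·CD0)).
(L/D)max = 1/(2√(0.0411 × 0.0267)) = 1/(2 × 0.03313) = 15.1
CL* = √(0.0267/0.0411) = 0.806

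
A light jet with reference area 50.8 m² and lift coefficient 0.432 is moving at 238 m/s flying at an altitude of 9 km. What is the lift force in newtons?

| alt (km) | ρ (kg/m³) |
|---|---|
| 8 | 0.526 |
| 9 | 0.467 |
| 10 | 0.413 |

At 9 km, from the table: ρ = 0.467 kg/m³.
Dynamic pressure q = ½ρv² = ½ × 0.467 × 238² = 13230 Pa.
L = q·S·CL = 13230 × 50.8 × 0.432 = 2.9×10^5 N ≈ 290 kN

L = 2.9×10^5 N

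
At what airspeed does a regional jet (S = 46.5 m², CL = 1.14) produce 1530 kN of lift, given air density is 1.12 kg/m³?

L = ½ρv²S·CL ⇒ v = √(2L/(ρ·S·CL))
v = √(2 × 1.53×10^6 / (1.12 × 46.5 × 1.14)) = √51540 = 227 m/s

v = 227 m/s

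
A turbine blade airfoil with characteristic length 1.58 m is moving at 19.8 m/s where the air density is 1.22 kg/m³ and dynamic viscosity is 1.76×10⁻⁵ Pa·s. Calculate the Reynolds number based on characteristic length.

Re = 2.17×10^6

Re = ρ·v·c/μ = 1.22 × 19.8 × 1.58 / (1.76×10⁻⁵) = 2.17×10^6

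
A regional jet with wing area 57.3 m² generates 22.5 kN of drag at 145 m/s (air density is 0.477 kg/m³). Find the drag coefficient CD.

CD = 0.0783

From D = ½ρv²S·CD, rearranging gives CD = 2D/(ρv²S).
CD = 2 × 22500 / (0.477 × 145² × 57.3) = 0.0783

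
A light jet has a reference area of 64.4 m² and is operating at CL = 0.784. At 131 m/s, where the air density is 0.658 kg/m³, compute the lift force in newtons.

Dynamic pressure q = ½ρv² = ½ × 0.658 × 131² = 5646 Pa.
L = q·S·CL = 5646 × 64.4 × 0.784 = 2.85×10^5 N ≈ 285 kN

L = 2.85×10^5 N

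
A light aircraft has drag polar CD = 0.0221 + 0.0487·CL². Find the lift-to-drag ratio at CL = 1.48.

L/D = 11.5

CD = 0.0221 + 0.0487 × 1.48² = 0.1288
L/D = CL/CD = 1.48 / 0.1288 = 11.5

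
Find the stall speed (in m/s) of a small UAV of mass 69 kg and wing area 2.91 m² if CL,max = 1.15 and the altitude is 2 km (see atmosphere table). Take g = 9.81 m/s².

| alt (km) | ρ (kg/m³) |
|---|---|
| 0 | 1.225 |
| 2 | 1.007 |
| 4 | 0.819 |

V_stall = 20 m/s

At 2 km, from the table: ρ = 1.007 kg/m³.
Weight W = mg = 69 × 9.81 = 676.9 N.
From L = ½ρV²S·CL,max = W: V_stall = √(2W/(ρSCL,max)) = √(2·676.9/(1.007·2.91·1.15))
V_stall = √401.7 = 20 m/s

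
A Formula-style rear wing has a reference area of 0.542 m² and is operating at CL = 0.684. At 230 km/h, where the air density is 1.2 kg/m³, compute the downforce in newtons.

Convert speed: v = 230 km/h ÷ 3.6 = 63.89 m/s.
L = ½ρv²S·CL = ½ × 1.2 × 63.89² × 0.542 × 0.684 = 908 N

L = 908 N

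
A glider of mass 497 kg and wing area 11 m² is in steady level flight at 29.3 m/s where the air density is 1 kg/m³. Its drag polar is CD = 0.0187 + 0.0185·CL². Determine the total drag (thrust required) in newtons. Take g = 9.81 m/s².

In steady level flight, lift balances weight: W = mg = 497 × 9.81 = 4875.6 N.
q = ½ρv² = ½ × 1 × 29.3² = 429.2 Pa.
CL = 2W/(ρv²S) = 2×4875.6/(1×29.3²×11) = 1.033.
CD = 0.0187 + 0.0185 × 1.033² = 0.03843.
D = q·S·CD = 429.2 × 11 × 0.03843 = 181.4 N

D = 181 N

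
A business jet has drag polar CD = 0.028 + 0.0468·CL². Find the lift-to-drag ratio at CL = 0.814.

CD = 0.028 + 0.0468 × 0.814² = 0.05901
L/D = CL/CD = 0.814 / 0.05901 = 13.8

L/D = 13.8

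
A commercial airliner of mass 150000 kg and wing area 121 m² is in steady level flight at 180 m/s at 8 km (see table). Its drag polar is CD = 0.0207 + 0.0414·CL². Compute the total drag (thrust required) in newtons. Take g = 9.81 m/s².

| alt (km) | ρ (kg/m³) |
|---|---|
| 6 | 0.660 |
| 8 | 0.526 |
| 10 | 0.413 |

At 8 km, from the table: ρ = 0.526 kg/m³.
Weight W = mg = 150000 × 9.81 = 1.4715×10^6 N; in level flight L = W.
q = ½ρv² = ½ × 0.526 × 180² = 8521 Pa.
Required CL = L/(qS) = 1.4715×10^6/(8521·121) = 1.427.
CD = 0.0207 + 0.0414 × 1.427² = 0.105.
D = q·S·CD = 8521 × 121 × 0.105 = 1.083×10^5 N

D = 1.08×10^5 N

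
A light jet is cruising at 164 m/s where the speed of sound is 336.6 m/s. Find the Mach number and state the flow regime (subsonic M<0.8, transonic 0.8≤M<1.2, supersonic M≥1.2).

M = 0.487 (subsonic)

M = v/a = 164 / 336.6 = 0.487
M = 0.487 → subsonic.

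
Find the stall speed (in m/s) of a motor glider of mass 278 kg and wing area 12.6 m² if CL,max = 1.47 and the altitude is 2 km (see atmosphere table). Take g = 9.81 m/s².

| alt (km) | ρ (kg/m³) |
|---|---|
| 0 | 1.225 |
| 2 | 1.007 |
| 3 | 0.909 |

At 2 km, from the table: ρ = 1.007 kg/m³.
Stall occurs when L = W at CL,max. W = mg = 278 × 9.81 = 2727 N.
V_stall = √(2W/(ρ·S·CL,max)) = √(2 × 2727 / (1.007 × 12.6 × 1.47))
V_stall = √292.4 = 17.1 m/s

V_stall = 17.1 m/s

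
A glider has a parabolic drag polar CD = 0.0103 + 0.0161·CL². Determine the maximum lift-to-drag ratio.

For CD = CD0 + K·CL², (L/D)max occurs at CL* = √(CD0/K) and equals 1/(2√(K·CD0)).
(L/D)max = 1/(2√(0.0161 × 0.0103)) = 1/(2 × 0.01288) = 38.8

(L/D)max = 38.8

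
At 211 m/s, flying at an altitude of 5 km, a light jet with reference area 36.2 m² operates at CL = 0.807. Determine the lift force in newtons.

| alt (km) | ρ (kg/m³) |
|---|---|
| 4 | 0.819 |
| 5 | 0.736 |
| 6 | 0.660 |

At 5 km, from the table: ρ = 0.736 kg/m³.
L = ½ρv²S·CL = ½ × 0.736 × 211² × 36.2 × 0.807 = 4.79×10^5 N ≈ 479 kN

L = 4.79×10^5 N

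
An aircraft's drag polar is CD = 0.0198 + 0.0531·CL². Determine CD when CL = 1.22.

CD = 0.0988

CD = 0.0198 + 0.0531 × 1.22² = 0.0198 + 0.07903 = 0.0988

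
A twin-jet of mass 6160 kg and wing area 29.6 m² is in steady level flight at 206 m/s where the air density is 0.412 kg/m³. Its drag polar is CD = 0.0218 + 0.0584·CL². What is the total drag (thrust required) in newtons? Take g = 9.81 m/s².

In steady level flight, lift balances weight: W = mg = 6160 × 9.81 = 60430 N.
Dynamic pressure q = 0.5 × 0.412 × 206² = 8742 Pa.
CL = W/(q·S) = 60430 / (8742 × 29.6) = 0.2335.
CD = 0.0218 + 0.0584 × 0.2335² = 0.02499.
D = q·S·CD = 8742 × 29.6 × 0.02499 = 6465 N

D = 6470 N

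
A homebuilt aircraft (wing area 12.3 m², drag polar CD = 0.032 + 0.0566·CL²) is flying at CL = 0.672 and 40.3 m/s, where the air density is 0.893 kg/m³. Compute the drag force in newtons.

CD = 0.032 + 0.0566 × 0.672² = 0.05756
D = ½ρv²S·CD = ½ × 0.893 × 40.3² × 12.3 × 0.05756 = 513 N

D = 513 N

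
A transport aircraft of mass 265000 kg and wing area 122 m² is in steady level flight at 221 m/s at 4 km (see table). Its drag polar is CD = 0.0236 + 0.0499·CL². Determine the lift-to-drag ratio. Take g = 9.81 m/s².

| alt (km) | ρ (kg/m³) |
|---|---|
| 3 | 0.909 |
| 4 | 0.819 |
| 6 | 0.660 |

At 4 km, from the table: ρ = 0.819 kg/m³.
In steady level flight, lift balances weight: W = mg = 265000 × 9.81 = 2.5996×10^6 N.
q = ½ρv² = ½ × 0.819 × 221² = 20000 Pa.
CL = W/(q·S) = 2.5996×10^6 / (20000 × 122) = 1.065.
CD = 0.0236 + 0.0499 × 1.065² = 0.08024.
L/D = CL/CD = 1.065 / 0.08024 = 13.3

L/D = 13.3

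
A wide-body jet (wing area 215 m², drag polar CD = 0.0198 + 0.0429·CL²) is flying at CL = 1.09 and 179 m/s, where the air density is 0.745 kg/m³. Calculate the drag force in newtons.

D = 1.82×10^5 N

CD = 0.0198 + 0.0429 × 1.09² = 0.07077
D = ½ρv²S·CD = ½ × 0.745 × 179² × 215 × 0.07077 = 1.82×10^5 N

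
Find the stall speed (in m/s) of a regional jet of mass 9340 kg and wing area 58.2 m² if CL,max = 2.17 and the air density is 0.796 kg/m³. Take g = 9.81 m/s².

V_stall = 42.7 m/s

Weight W = mg = 9340 × 9.81 = 91630 N.
V_stall = √(2W/(ρ·S·CL,max)) = √(2 × 91630 / (0.796 × 58.2 × 2.17))
V_stall = √1823 = 42.7 m/s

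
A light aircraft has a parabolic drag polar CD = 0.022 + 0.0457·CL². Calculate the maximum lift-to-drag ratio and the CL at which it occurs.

(L/D)max = 15.8, at CL = 0.694

For CD = CD0 + K·CL², (L/D)max occurs at CL* = √(CD0/K) and equals 1/(2√(K·CD0)).
(L/D)max = 1/(2√(0.0457 × 0.022)) = 1/(2 × 0.03171) = 15.8
CL* = √(0.022/0.0457) = 0.694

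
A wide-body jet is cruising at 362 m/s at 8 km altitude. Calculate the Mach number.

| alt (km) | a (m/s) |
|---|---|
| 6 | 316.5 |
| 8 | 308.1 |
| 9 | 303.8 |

At 8 km, from the table: a = 308.1 m/s.
M = v/a = 362 / 308.1 = 1.17

M = 1.17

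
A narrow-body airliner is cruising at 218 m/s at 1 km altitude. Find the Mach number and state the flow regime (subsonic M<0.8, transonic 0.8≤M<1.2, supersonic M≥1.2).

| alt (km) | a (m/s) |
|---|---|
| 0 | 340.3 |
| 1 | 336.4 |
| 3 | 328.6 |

M = 0.648 (subsonic)

At 1 km, from the table: a = 336.4 m/s.
M = v/a = 218 / 336.4 = 0.648
M = 0.648 → subsonic.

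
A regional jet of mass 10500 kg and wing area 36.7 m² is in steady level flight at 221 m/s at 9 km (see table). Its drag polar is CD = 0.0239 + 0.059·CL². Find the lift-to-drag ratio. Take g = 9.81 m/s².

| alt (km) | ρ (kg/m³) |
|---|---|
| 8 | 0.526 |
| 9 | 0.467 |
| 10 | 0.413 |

At 9 km, from the table: ρ = 0.467 kg/m³.
In steady level flight, lift balances weight: W = mg = 10500 × 9.81 = 1.03×10^5 N.
q = ½ρv² = ½ × 0.467 × 221² = 11400 Pa.
CL = W/(q·S) = 1.03×10^5 / (11400 × 36.7) = 0.2461.
CD = 0.0239 + 0.059 × 0.2461² = 0.02747.
L/D = CL/CD = 0.2461 / 0.02747 = 8.96

L/D = 8.96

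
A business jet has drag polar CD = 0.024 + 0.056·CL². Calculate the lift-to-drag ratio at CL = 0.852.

CD = 0.024 + 0.056 × 0.852² = 0.06465
L/D = CL/CD = 0.852 / 0.06465 = 13.2

L/D = 13.2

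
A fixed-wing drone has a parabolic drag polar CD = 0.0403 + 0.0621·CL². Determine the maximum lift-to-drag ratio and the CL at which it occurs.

For CD = CD0 + K·CL², (L/D)max occurs at CL* = √(CD0/K) and equals 1/(2√(K·CD0)).
(L/D)max = 1/(2√(0.0621 × 0.0403)) = 1/(2 × 0.05003) = 9.99
CL* = √(0.0403/0.0621) = 0.806

(L/D)max = 9.99, at CL = 0.806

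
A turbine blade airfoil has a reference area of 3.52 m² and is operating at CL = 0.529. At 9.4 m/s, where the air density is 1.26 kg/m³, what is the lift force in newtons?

Dynamic pressure q = ½ρv² = ½ × 1.26 × 9.4² = 55.67 Pa.
L = q·S·CL = 55.67 × 3.52 × 0.529 = 104 N

L = 104 N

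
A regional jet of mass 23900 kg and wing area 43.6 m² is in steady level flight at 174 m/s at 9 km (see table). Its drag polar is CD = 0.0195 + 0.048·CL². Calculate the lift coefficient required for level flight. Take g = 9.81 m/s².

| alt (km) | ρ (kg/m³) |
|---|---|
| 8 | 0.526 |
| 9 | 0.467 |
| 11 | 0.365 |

CL = 0.761

At 9 km, from the table: ρ = 0.467 kg/m³.
Weight W = mg = 23900 × 9.81 = 2.3446×10^5 N; in level flight L = W.
q = ½ρv² = ½ × 0.467 × 174² = 7069 Pa.
CL = W/(q·S) = 2.3446×10^5 / (7069 × 43.6) = 0.7607.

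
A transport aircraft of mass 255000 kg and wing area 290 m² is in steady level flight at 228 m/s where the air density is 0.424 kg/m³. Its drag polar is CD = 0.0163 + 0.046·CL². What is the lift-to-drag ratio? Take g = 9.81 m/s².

L/D = 17.6

Weight W = mg = 255000 × 9.81 = 2.5016×10^6 N; in level flight L = W.
q = ½ρv² = ½ × 0.424 × 228² = 11020 Pa.
CL = W/(q·S) = 2.5016×10^6 / (11020 × 290) = 0.7827.
CD = 0.0163 + 0.046 × 0.7827² = 0.04448.
L/D = CL/CD = 0.7827 / 0.04448 = 17.6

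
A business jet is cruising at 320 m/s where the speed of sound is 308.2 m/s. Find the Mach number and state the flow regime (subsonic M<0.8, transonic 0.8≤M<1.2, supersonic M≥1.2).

M = 1.04 (transonic)

M = v/a = 320 / 308.2 = 1.04
M = 1.04 → transonic.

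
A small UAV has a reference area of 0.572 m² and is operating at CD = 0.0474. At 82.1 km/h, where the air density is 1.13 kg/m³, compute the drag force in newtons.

D = 7.97 N

Convert speed: v = 82.1 km/h ÷ 3.6 = 22.81 m/s.
D = ½ρv²S·CD = ½ × 1.13 × 22.81² × 0.572 × 0.0474 = 7.97 N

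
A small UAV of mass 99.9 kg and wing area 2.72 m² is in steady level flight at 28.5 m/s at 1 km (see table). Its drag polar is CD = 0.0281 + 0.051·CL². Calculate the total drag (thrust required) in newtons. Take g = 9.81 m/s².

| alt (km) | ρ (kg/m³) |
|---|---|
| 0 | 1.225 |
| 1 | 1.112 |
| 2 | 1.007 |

D = 74.4 N

At 1 km, from the table: ρ = 1.112 kg/m³.
Weight W = mg = 99.9 × 9.81 = 980.02 N; in level flight L = W.
Dynamic pressure q = 0.5 × 1.112 × 28.5² = 451.6 Pa.
CL = W/(q·S) = 980.02 / (451.6 × 2.72) = 0.7978.
CD = 0.0281 + 0.051 × 0.7978² = 0.06056.
D = q·S·CD = 451.6 × 2.72 × 0.06056 = 74.39 N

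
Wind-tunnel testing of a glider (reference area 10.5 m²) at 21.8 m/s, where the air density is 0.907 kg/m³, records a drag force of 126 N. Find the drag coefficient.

From D = ½ρv²S·CD, rearranging gives CD = 2D/(ρv²S).
CD = 2 × 126 / (0.907 × 21.8² × 10.5) = 0.0557

CD = 0.0557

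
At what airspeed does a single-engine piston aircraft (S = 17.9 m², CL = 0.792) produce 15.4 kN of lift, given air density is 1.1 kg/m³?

v = 44.4 m/s

L = ½ρv²S·CL ⇒ v = √(2L/(ρ·S·CL))
v = √(2 × 15400 / (1.1 × 17.9 × 0.792)) = √1975 = 44.4 m/s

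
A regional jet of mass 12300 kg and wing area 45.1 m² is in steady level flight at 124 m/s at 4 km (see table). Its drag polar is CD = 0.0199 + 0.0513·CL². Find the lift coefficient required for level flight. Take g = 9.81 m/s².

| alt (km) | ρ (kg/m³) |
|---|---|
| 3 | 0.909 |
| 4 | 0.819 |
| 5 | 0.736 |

CL = 0.425

At 4 km, from the table: ρ = 0.819 kg/m³.
Level flight ⇒ L = W = m·g = 12300 × 9.81 = 1.2066×10^5 N.
Dynamic pressure q = 0.5 × 0.819 × 124² = 6296 Pa.
CL = W/(q·S) = 1.2066×10^5 / (6296 × 45.1) = 0.4249.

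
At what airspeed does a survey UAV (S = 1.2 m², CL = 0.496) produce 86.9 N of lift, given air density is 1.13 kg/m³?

v = 16.1 m/s

L = ½ρv²S·CL ⇒ v = √(2L/(ρ·S·CL))
v = √(2 × 86.9 / (1.13 × 1.2 × 0.496)) = √258.4 = 16.1 m/s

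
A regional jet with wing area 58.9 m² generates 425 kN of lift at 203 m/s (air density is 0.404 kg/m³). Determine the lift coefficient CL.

From L = ½ρv²S·CL, rearranging gives CL = 2L/(ρv²S).
CL = 2 × 4.25×10^5 / (0.404 × 203² × 58.9) = 0.867

CL = 0.867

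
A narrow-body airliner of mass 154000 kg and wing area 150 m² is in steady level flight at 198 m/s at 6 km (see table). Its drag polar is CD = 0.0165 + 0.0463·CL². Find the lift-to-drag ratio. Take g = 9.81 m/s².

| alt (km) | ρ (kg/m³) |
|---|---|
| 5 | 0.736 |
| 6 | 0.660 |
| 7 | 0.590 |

At 6 km, from the table: ρ = 0.660 kg/m³.
In steady level flight, lift balances weight: W = mg = 154000 × 9.81 = 1.5107×10^6 N.
Dynamic pressure q = 0.5 × 0.66 × 198² = 12940 Pa.
Required CL = L/(qS) = 1.5107×10^6/(12940·150) = 0.7785.
CD = 0.0165 + 0.0463 × 0.7785² = 0.04456.
L/D = CL/CD = 0.7785 / 0.04456 = 17.5

L/D = 17.5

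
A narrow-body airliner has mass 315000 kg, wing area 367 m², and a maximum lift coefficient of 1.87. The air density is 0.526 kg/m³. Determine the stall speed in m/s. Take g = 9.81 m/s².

Weight W = mg = 315000 × 9.81 = 3.09×10^6 N.
V_stall = √(2W/(ρ·S·CL,max)) = √(2 × 3.09×10^6 / (0.526 × 367 × 1.87))
V_stall = √17120 = 131 m/s

V_stall = 131 m/s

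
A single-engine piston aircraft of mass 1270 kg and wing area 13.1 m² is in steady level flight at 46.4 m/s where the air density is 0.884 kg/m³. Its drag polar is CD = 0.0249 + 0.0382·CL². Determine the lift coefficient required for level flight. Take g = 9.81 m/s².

Weight W = mg = 1270 × 9.81 = 12459 N; in level flight L = W.
q = ½ρv² = ½ × 0.884 × 46.4² = 951.6 Pa.
Required CL = L/(qS) = 12459/(951.6·13.1) = 0.9994.

CL = 0.999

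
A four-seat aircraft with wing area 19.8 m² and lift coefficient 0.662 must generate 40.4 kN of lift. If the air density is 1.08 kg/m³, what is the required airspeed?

L = ½ρv²S·CL ⇒ v = √(2L/(ρ·S·CL))
v = √(2 × 40400 / (1.08 × 19.8 × 0.662)) = √5708 = 75.5 m/s

v = 75.5 m/s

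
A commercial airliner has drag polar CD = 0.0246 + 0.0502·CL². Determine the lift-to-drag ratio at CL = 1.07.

CD = 0.0246 + 0.0502 × 1.07² = 0.08207
L/D = CL/CD = 1.07 / 0.08207 = 13

L/D = 13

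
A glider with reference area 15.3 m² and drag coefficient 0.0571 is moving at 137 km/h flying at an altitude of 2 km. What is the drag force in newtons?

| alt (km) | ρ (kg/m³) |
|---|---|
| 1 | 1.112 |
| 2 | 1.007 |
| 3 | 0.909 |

D = 637 N

At 2 km, from the table: ρ = 1.007 kg/m³.
Convert speed: v = 137 km/h ÷ 3.6 = 38.06 m/s.
Dynamic pressure q = ½ρv² = ½ × 1.007 × 38.06² = 729.2 Pa.
D = q·S·CD = 729.2 × 15.3 × 0.0571 = 637 N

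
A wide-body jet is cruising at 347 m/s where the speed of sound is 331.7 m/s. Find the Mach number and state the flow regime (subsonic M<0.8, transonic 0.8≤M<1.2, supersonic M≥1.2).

M = 1.05 (transonic)

M = v/a = 347 / 331.7 = 1.05
M = 1.05 → transonic.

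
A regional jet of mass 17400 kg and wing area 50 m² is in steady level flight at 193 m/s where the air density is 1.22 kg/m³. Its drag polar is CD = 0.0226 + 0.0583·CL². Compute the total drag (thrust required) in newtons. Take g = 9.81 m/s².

In steady level flight, lift balances weight: W = mg = 17400 × 9.81 = 1.7069×10^5 N.
q = ½ρv² = ½ × 1.22 × 193² = 22720 Pa.
Required CL = L/(qS) = 1.7069×10^5/(22720·50) = 0.1502.
CD = 0.0226 + 0.0583 × 0.1502² = 0.02392.
D = q·S·CD = 22720 × 50 × 0.02392 = 27170 N

D = 27200 N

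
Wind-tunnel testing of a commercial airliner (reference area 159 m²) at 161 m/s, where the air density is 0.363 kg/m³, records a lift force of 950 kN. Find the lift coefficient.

CL = 1.27

From L = ½ρv²S·CL, rearranging gives CL = 2L/(ρv²S).
CL = 2 × 9.5×10^5 / (0.363 × 161² × 159) = 1.27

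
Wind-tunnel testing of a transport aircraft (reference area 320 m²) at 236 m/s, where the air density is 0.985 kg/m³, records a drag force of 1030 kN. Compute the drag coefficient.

CD = 0.117

From D = ½ρv²S·CD, rearranging gives CD = 2D/(ρv²S).
CD = 2 × 1.03×10^6 / (0.985 × 236² × 320) = 0.117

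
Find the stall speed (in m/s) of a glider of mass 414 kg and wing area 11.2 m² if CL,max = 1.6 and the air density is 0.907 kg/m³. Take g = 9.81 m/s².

V_stall = 22.4 m/s

Stall occurs when L = W at CL,max. W = mg = 414 × 9.81 = 4061 N.
V_stall = √(2W/(ρ·S·CL,max)) = √(2 × 4061 / (0.907 × 11.2 × 1.6))
V_stall = √499.8 = 22.4 m/s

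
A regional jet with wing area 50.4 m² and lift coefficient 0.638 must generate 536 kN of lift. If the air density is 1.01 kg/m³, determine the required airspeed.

v = 182 m/s

L = ½ρv²S·CL ⇒ v = √(2L/(ρ·S·CL))
v = √(2 × 5.36×10^5 / (1.01 × 50.4 × 0.638)) = √33010 = 182 m/s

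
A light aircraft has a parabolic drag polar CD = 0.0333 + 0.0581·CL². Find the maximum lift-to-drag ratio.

For CD = CD0 + K·CL², (L/D)max occurs at CL* = √(CD0/K) and equals 1/(2√(K·CD0)).
(L/D)max = 1/(2√(0.0581 × 0.0333)) = 1/(2 × 0.04399) = 11.4

(L/D)max = 11.4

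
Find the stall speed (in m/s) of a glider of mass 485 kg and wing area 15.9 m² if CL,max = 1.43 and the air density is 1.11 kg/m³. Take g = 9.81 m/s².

Weight W = mg = 485 × 9.81 = 4758 N.
V_stall = √(2W/(ρ·S·CL,max)) = √(2 × 4758 / (1.11 × 15.9 × 1.43))
V_stall = √377 = 19.4 m/s

V_stall = 19.4 m/s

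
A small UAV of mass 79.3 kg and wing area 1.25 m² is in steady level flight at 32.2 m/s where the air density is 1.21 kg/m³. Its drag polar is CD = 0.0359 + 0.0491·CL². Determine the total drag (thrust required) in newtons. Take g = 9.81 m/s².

Level flight ⇒ L = W = m·g = 79.3 × 9.81 = 777.93 N.
Dynamic pressure q = 0.5 × 1.21 × 32.2² = 627.3 Pa.
CL = 2W/(ρv²S) = 2×777.93/(1.21×32.2²×1.25) = 0.9921.
CD = 0.0359 + 0.0491 × 0.9921² = 0.08423.
D = q·S·CD = 627.3 × 1.25 × 0.08423 = 66.05 N

D = 66 N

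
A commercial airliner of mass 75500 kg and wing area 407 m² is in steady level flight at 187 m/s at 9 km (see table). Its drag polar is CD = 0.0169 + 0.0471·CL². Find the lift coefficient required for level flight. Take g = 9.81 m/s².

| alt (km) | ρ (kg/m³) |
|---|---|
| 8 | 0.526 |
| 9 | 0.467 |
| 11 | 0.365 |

At 9 km, from the table: ρ = 0.467 kg/m³.
Weight W = mg = 75500 × 9.81 = 7.4066×10^5 N; in level flight L = W.
Dynamic pressure q = 0.5 × 0.467 × 187² = 8165 Pa.
CL = W/(q·S) = 7.4066×10^5 / (8165 × 407) = 0.2229.

CL = 0.223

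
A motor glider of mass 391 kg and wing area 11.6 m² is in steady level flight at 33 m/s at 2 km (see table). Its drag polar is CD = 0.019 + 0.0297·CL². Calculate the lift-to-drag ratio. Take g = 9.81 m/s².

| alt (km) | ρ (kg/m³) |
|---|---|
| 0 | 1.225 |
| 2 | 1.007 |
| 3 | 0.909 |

At 2 km, from the table: ρ = 1.007 kg/m³.
Weight W = mg = 391 × 9.81 = 3835.7 N; in level flight L = W.
Dynamic pressure q = 0.5 × 1.007 × 33² = 548.3 Pa.
CL = 2W/(ρv²S) = 2×3835.7/(1.007×33²×11.6) = 0.6031.
CD = 0.019 + 0.0297 × 0.6031² = 0.0298.
L/D = CL/CD = 0.6031 / 0.0298 = 20.2

L/D = 20.2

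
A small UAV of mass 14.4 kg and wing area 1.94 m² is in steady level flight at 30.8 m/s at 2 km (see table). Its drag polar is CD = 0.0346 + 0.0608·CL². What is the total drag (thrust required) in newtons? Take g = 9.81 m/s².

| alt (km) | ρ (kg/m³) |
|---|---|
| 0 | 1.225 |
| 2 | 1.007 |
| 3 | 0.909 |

At 2 km, from the table: ρ = 1.007 kg/m³.
Level flight ⇒ L = W = m·g = 14.4 × 9.81 = 141.26 N.
Dynamic pressure q = 0.5 × 1.007 × 30.8² = 477.6 Pa.
CL = 2W/(ρv²S) = 2×141.26/(1.007×30.8²×1.94) = 0.1525.
CD = 0.0346 + 0.0608 × 0.1525² = 0.03601.
D = q·S·CD = 477.6 × 1.94 × 0.03601 = 33.37 N

D = 33.4 N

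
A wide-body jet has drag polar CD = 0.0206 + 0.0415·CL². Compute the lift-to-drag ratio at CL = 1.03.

L/D = 15.9

CD = 0.0206 + 0.0415 × 1.03² = 0.06463
L/D = CL/CD = 1.03 / 0.06463 = 15.9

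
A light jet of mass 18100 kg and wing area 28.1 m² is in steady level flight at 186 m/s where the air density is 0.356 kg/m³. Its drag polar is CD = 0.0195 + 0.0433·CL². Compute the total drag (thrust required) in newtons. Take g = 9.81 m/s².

Weight W = mg = 18100 × 9.81 = 1.7756×10^5 N; in level flight L = W.
Dynamic pressure q = 0.5 × 0.356 × 186² = 6158 Pa.
CL = 2W/(ρv²S) = 2×1.7756×10^5/(0.356×186²×28.1) = 1.026.
CD = 0.0195 + 0.0433 × 1.026² = 0.06509.
D = q·S·CD = 6158 × 28.1 × 0.06509 = 11260 N

D = 11300 N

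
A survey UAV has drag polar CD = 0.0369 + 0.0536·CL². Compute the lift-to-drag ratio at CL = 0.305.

CD = 0.0369 + 0.0536 × 0.305² = 0.04189
L/D = CL/CD = 0.305 / 0.04189 = 7.28

L/D = 7.28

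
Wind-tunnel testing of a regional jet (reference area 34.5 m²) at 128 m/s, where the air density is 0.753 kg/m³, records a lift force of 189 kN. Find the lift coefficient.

CL = 0.888

From L = ½ρv²S·CL, rearranging gives CL = 2L/(ρv²S).
CL = 2 × 1.89×10^5 / (0.753 × 128² × 34.5) = 0.888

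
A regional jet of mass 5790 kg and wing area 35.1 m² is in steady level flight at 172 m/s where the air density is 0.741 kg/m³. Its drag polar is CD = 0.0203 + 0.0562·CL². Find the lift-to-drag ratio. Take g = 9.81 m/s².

L/D = 6.86

Level flight ⇒ L = W = m·g = 5790 × 9.81 = 56800 N.
Dynamic pressure q = 0.5 × 0.741 × 172² = 10960 Pa.
CL = W/(q·S) = 56800 / (10960 × 35.1) = 0.1476.
CD = 0.0203 + 0.0562 × 0.1476² = 0.02152.
L/D = CL/CD = 0.1476 / 0.02152 = 6.86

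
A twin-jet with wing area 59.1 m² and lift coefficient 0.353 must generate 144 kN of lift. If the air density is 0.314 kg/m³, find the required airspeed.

L = ½ρv²S·CL ⇒ v = √(2L/(ρ·S·CL))
v = √(2 × 1.44×10^5 / (0.314 × 59.1 × 0.353)) = √43960 = 210 m/s

v = 210 m/s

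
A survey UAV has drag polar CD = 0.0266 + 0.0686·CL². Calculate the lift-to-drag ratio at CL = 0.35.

CD = 0.0266 + 0.0686 × 0.35² = 0.035
L/D = CL/CD = 0.35 / 0.035 = 10

L/D = 10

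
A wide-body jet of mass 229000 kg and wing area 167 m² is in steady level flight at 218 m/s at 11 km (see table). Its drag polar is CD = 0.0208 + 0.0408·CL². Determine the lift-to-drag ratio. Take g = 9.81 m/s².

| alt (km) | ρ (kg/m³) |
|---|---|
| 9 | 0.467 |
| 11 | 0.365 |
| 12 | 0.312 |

L/D = 13

At 11 km, from the table: ρ = 0.365 kg/m³.
Level flight ⇒ L = W = m·g = 229000 × 9.81 = 2.2465×10^6 N.
Dynamic pressure q = 0.5 × 0.365 × 218² = 8673 Pa.
Required CL = L/(qS) = 2.2465×10^6/(8673·167) = 1.551.
CD = 0.0208 + 0.0408 × 1.551² = 0.1189.
L/D = CL/CD = 1.551 / 0.1189 = 13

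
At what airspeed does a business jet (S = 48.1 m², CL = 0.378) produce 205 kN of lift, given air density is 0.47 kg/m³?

L = ½ρv²S·CL ⇒ v = √(2L/(ρ·S·CL))
v = √(2 × 2.05×10^5 / (0.47 × 48.1 × 0.378)) = √47980 = 219 m/s

v = 219 m/s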